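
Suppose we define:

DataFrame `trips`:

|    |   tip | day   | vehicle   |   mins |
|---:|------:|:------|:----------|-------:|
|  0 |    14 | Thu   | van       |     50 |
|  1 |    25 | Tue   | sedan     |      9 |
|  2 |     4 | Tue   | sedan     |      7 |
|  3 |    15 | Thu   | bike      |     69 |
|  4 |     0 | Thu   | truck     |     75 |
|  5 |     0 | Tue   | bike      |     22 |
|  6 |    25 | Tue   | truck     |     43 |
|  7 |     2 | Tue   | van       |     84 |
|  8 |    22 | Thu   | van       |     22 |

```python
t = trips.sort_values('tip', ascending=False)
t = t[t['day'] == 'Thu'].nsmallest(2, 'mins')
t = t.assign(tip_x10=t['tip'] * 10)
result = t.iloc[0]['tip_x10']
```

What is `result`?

sort by tip descending:
   tip  day vehicle  mins
1   25  Tue   sedan     9
6   25  Tue   truck    43
8   22  Thu     van    22
3   15  Thu    bike    69
0   14  Thu     van    50
2    4  Tue   sedan     7
7    2  Tue     van    84
4    0  Thu   truck    75
5    0  Tue    bike    22
filter rows where day == 'Thu':
   tip  day vehicle  mins
8   22  Thu     van    22
3   15  Thu    bike    69
0   14  Thu     van    50
4    0  Thu   truck    75
take 2 rows with smallest mins:
   tip  day vehicle  mins
8   22  Thu     van    22
0   14  Thu     van    50
add column tip_x10 = t['tip'] * 10:
   tip  day vehicle  mins  tip_x10
8   22  Thu     van    22      220
0   14  Thu     van    50      140
value at position 0, column 'tip_x10' → 220

220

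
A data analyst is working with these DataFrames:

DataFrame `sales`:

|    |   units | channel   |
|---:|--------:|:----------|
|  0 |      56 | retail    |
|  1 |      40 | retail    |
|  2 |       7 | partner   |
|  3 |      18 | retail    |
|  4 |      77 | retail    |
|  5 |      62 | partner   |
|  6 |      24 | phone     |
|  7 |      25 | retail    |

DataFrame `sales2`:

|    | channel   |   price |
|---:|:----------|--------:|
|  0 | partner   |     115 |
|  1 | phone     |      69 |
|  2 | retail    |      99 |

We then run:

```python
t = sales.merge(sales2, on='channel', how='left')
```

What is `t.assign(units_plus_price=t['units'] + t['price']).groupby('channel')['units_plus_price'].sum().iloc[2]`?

merge on 'channel' (how='left') → 8 rows:
   units  channel  price
0     56   retail     99
1     40   retail     99
2      7  partner    115
3     18   retail     99
4     77   retail     99
5     62  partner    115
6     24    phone     69
7     25   retail     99
add column units_plus_price = t['units'] + t['price']:
   units  channel  price  units_plus_price
0     56   retail     99               155
1     40   retail     99               139
2      7  partner    115               122
3     18   retail     99               117
4     77   retail     99               176
5     62  partner    115               177
6     24    phone     69                93
7     25   retail     99               124
group by channel, sum of units_plus_price:
channel
partner    299
phone       93
retail     711
Name: units_plus_price, dtype: int64
So iloc[2] = 711.

711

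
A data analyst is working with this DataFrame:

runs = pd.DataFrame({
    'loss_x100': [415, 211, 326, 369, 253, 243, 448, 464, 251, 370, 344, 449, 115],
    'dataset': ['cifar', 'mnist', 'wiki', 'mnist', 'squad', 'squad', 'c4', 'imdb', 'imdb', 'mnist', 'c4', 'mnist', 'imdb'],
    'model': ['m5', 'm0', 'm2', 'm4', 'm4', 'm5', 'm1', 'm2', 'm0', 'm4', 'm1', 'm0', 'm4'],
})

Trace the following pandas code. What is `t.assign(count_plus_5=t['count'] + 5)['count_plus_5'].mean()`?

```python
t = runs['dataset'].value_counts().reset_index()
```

value_counts of dataset:
dataset
mnist    4
imdb     3
squad    2
c4       2
cifar    1
wiki     1
Name: count, dtype: int64
reset_index():
  dataset  count
0   mnist      4
1    imdb      3
2   squad      2
3      c4      2
4   cifar      1
5    wiki      1
add column count_plus_5 = t['count'] + 5:
  dataset  count  count_plus_5
0   mnist      4             9
1    imdb      3             8
2   squad      2             7
3      c4      2             7
4   cifar      1             6
5    wiki      1             6
Hence 7.16666666667.

7.16666666667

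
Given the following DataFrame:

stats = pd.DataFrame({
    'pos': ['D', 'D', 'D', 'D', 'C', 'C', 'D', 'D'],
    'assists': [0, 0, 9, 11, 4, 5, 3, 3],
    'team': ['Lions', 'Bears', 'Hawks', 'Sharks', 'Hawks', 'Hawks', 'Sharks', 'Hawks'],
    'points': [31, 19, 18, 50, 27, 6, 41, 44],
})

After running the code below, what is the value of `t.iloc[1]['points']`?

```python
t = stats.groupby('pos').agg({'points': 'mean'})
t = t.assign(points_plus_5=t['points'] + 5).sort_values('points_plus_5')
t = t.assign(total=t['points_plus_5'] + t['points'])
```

group by pos, mean of points:
        points
pos           
C    16.500000
D    33.833333
add column points_plus_5 = t['points'] + 5:
        points  points_plus_5
pos                          
C    16.500000      21.500000
D    33.833333      38.833333
sort by points_plus_5:
        points  points_plus_5
pos                          
C    16.500000      21.500000
D    33.833333      38.833333
add column total = t['points_plus_5'] + t['points']:
        points  points_plus_5      total
pos                                     
C    16.500000      21.500000  38.000000
D    33.833333      38.833333  72.666667

33.8333333333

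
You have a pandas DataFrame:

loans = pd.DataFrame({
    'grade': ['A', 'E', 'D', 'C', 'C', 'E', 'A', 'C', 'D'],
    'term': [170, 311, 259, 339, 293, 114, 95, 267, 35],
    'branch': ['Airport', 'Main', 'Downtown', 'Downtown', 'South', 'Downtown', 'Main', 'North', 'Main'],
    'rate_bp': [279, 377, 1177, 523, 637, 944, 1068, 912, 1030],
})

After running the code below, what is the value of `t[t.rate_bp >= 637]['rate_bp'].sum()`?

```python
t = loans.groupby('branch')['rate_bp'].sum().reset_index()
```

6668

group by branch, sum of rate_bp:
branch
Airport      279
Downtown    2644
Main        2475
North        912
South        637
Name: rate_bp, dtype: int64
reset_index():
     branch  rate_bp
0   Airport      279
1  Downtown     2644
2      Main     2475
3     North      912
4     South      637
filter rows where rate_bp >= 637:
     branch  rate_bp
1  Downtown     2644
2      Main     2475
3     North      912
4     South      637
Then the sum of column 'rate_bp': 6668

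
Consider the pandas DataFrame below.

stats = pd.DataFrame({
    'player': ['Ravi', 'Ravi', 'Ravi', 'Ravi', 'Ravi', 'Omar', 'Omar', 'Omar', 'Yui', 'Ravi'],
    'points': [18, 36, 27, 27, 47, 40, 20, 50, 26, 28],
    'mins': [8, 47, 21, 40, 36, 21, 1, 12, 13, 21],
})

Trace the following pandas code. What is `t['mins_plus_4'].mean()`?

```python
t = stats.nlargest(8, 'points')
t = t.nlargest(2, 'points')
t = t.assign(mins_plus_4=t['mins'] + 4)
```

take 8 rows with largest points:
  player  points  mins
7   Omar      50    12
4   Ravi      47    36
5   Omar      40    21
1   Ravi      36    47
9   Ravi      28    21
2   Ravi      27    21
3   Ravi      27    40
8    Yui      26    13
take 2 rows with largest points:
  player  points  mins
7   Omar      50    12
4   Ravi      47    36
add column mins_plus_4 = t['mins'] + 4:
  player  points  mins  mins_plus_4
7   Omar      50    12           16
4   Ravi      47    36           40
Finally, mean of column 'mins_plus_4' = 28.0.

28.0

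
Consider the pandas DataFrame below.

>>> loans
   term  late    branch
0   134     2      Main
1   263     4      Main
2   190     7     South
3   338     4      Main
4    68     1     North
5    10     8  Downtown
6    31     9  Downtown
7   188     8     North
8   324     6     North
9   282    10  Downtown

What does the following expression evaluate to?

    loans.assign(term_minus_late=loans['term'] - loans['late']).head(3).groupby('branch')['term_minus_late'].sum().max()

391

add column term_minus_late = loans['term'] - loans['late']:
   term  late    branch  term_minus_late
0   134     2      Main              132
1   263     4      Main              259
2   190     7     South              183
3   338     4      Main              334
4    68     1     North               67
5    10     8  Downtown                2
6    31     9  Downtown               22
7   188     8     North              180
8   324     6     North              318
9   282    10  Downtown              272
take first 3 rows:
   term  late branch  term_minus_late
0   134     2   Main              132
1   263     4   Main              259
2   190     7  South              183
group by branch, sum of term_minus_late:
branch
Main     391
South    183
Name: term_minus_late, dtype: int64
Hence 391.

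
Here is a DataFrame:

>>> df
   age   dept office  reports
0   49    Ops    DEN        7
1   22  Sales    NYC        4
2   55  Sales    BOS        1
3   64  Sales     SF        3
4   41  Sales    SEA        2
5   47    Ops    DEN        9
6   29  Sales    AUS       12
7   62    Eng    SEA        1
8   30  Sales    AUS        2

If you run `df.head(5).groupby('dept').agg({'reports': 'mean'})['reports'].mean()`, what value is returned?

take first 5 rows:
   age   dept office  reports
0   49    Ops    DEN        7
1   22  Sales    NYC        4
2   55  Sales    BOS        1
3   64  Sales     SF        3
4   41  Sales    SEA        2
group by dept, mean of reports:
       reports
dept          
Ops        7.0
Sales      2.5
The mean of column 'reports' is 4.75.

4.75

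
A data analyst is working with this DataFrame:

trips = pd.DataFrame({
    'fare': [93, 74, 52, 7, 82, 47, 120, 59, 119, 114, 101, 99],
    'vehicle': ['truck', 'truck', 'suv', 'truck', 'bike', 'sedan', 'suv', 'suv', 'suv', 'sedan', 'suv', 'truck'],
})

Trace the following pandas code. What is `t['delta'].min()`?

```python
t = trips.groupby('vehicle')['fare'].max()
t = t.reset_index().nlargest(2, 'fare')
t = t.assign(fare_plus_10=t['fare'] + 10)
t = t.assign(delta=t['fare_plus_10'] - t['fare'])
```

group by vehicle, max of fare:
vehicle
bike      82
sedan    114
suv      120
truck     99
Name: fare, dtype: int64
reset_index():
  vehicle  fare
0    bike    82
1   sedan   114
2     suv   120
3   truck    99
take 2 rows with largest fare:
  vehicle  fare
2     suv   120
1   sedan   114
add column fare_plus_10 = t['fare'] + 10:
  vehicle  fare  fare_plus_10
2     suv   120           130
1   sedan   114           124
add column delta = t['fare_plus_10'] - t['fare']:
  vehicle  fare  fare_plus_10  delta
2     suv   120           130     10
1   sedan   114           124     10
The min of column 'delta' is 10.

10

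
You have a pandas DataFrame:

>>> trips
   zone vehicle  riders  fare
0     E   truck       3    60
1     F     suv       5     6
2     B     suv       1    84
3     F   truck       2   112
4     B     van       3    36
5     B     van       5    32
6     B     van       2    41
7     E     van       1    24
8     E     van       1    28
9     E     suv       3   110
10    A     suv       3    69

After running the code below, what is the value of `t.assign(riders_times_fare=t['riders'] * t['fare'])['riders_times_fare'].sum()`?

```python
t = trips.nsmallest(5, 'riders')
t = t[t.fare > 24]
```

418

take 5 rows with smallest riders:
  zone vehicle  riders  fare
2    B     suv       1    84
7    E     van       1    24
8    E     van       1    28
3    F   truck       2   112
6    B     van       2    41
filter rows where fare > 24:
  zone vehicle  riders  fare
2    B     suv       1    84
8    E     van       1    28
3    F   truck       2   112
6    B     van       2    41
add column riders_times_fare = t['riders'] * t['fare']:
  zone vehicle  riders  fare  riders_times_fare
2    B     suv       1    84                 84
8    E     van       1    28                 28
3    F   truck       2   112                224
6    B     van       2    41                 82
Finally, sum of column 'riders_times_fare' = 418.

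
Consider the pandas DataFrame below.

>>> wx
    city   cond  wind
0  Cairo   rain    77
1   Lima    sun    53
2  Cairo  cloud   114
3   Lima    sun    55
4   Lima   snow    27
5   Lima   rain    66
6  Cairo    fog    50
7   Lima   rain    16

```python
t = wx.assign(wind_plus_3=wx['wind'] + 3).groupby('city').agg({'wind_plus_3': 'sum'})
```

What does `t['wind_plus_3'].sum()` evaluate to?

add column wind_plus_3 = wx['wind'] + 3:
    city   cond  wind  wind_plus_3
0  Cairo   rain    77           80
1   Lima    sun    53           56
2  Cairo  cloud   114          117
3   Lima    sun    55           58
4   Lima   snow    27           30
5   Lima   rain    66           69
6  Cairo    fog    50           53
7   Lima   rain    16           19
group by city, sum of wind_plus_3:
       wind_plus_3
city              
Cairo          250
Lima           232
Then the sum of column 'wind_plus_3': 482

482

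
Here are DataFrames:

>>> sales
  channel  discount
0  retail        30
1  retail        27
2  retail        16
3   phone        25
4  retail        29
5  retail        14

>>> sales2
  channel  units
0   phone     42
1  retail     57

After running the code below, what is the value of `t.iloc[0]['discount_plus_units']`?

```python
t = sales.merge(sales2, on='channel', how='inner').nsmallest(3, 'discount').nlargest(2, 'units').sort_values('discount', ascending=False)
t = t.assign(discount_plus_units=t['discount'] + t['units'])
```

merge on 'channel' (how='inner') → 6 rows:
  channel  discount  units
0  retail        30     57
1  retail        27     57
2  retail        16     57
3   phone        25     42
4  retail        29     57
5  retail        14     57
take 3 rows with smallest discount:
  channel  discount  units
5  retail        14     57
2  retail        16     57
3   phone        25     42
take 2 rows with largest units:
  channel  discount  units
5  retail        14     57
2  retail        16     57
sort by discount descending:
  channel  discount  units
2  retail        16     57
5  retail        14     57
add column discount_plus_units = t['discount'] + t['units']:
  channel  discount  units  discount_plus_units
2  retail        16     57                   73
5  retail        14     57                   71
So iloc[0]['discount_plus_units'] = 73.

73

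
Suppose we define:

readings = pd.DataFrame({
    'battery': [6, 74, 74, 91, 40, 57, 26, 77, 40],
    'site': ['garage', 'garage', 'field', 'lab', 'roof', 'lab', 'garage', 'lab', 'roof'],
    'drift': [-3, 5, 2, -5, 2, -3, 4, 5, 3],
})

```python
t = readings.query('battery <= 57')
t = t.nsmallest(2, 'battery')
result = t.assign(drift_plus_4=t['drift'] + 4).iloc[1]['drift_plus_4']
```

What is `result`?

filter rows where battery <= 57:
   battery    site  drift
0        6  garage     -3
4       40    roof      2
5       57     lab     -3
6       26  garage      4
8       40    roof      3
take 2 rows with smallest battery:
   battery    site  drift
0        6  garage     -3
6       26  garage      4
add column drift_plus_4 = t['drift'] + 4:
   battery    site  drift  drift_plus_4
0        6  garage     -3             1
6       26  garage      4             8

8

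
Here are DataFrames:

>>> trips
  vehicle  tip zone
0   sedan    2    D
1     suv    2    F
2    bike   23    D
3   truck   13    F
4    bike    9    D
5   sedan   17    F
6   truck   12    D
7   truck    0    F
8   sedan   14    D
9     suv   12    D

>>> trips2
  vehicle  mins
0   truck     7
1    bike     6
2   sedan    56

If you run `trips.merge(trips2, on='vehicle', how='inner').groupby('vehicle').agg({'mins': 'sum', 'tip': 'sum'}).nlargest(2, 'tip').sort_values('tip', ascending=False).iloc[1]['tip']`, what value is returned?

32

merge on 'vehicle' (how='inner') → 8 rows:
  vehicle  tip zone  mins
0   sedan    2    D    56
1    bike   23    D     6
2   truck   13    F     7
3    bike    9    D     6
4   sedan   17    F    56
5   truck   12    D     7
6   truck    0    F     7
7   sedan   14    D    56
group by vehicle: sum(mins), sum(tip):
         mins  tip
vehicle           
bike       12   32
sedan     168   33
truck      21   25
take 2 rows with largest tip:
         mins  tip
vehicle           
sedan     168   33
bike       12   32
sort by tip descending:
         mins  tip
vehicle           
sedan     168   33
bike       12   32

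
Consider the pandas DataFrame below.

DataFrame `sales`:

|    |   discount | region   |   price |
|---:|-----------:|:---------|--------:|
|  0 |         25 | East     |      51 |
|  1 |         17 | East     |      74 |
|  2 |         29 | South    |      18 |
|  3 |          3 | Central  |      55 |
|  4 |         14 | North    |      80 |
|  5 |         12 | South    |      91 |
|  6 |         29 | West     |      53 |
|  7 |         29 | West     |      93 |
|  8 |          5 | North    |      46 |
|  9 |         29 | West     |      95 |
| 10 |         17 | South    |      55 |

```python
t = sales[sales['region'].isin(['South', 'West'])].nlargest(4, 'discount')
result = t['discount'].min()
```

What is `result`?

filter rows where region in ['South', 'West']:
    discount region  price
2         29  South     18
5         12  South     91
6         29   West     53
7         29   West     93
9         29   West     95
10        17  South     55
take 4 rows with largest discount:
   discount region  price
2        29  South     18
6        29   West     53
7        29   West     93
9        29   West     95
Hence 29.

29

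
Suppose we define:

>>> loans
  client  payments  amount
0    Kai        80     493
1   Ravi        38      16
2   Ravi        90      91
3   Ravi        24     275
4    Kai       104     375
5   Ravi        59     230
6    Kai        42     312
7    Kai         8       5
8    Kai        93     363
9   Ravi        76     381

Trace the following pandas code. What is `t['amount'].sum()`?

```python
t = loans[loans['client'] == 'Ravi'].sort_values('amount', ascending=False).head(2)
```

656

filter rows where client == 'Ravi':
  client  payments  amount
1   Ravi        38      16
2   Ravi        90      91
3   Ravi        24     275
5   Ravi        59     230
9   Ravi        76     381
sort by amount descending:
  client  payments  amount
9   Ravi        76     381
3   Ravi        24     275
5   Ravi        59     230
2   Ravi        90      91
1   Ravi        38      16
take first 2 rows:
  client  payments  amount
9   Ravi        76     381
3   Ravi        24     275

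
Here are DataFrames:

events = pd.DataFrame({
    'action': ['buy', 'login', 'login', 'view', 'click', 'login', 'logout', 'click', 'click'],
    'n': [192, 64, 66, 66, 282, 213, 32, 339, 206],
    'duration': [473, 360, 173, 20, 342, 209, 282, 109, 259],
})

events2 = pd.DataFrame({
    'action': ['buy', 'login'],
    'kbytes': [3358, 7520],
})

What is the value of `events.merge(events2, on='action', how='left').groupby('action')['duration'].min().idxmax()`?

buy

merge on 'action' (how='left') → 9 rows:
   action    n  duration  kbytes
0     buy  192       473  3358.0
1   login   64       360  7520.0
2   login   66       173  7520.0
3    view   66        20     NaN
4   click  282       342     NaN
5   login  213       209  7520.0
6  logout   32       282     NaN
7   click  339       109     NaN
8   click  206       259     NaN
group by action, min of duration:
action
buy       473
click     109
login     173
logout    282
view       20
Name: duration, dtype: int64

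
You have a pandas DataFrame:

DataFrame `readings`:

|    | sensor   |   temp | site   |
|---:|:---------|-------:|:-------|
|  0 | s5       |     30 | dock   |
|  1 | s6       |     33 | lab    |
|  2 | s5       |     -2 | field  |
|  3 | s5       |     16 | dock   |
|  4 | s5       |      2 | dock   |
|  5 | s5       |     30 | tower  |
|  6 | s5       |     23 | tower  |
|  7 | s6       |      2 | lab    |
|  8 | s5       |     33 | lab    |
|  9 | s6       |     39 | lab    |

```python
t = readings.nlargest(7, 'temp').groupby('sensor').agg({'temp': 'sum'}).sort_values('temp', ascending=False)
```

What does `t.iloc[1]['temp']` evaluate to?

take 7 rows with largest temp:
  sensor  temp   site
9     s6    39    lab
1     s6    33    lab
8     s5    33    lab
0     s5    30   dock
5     s5    30  tower
6     s5    23  tower
3     s5    16   dock
group by sensor, sum of temp:
        temp
sensor      
s5       132
s6        72
sort by temp descending:
        temp
sensor      
s5       132
s6        72
Reading off the value at position 1, column 'temp', we get 72.

72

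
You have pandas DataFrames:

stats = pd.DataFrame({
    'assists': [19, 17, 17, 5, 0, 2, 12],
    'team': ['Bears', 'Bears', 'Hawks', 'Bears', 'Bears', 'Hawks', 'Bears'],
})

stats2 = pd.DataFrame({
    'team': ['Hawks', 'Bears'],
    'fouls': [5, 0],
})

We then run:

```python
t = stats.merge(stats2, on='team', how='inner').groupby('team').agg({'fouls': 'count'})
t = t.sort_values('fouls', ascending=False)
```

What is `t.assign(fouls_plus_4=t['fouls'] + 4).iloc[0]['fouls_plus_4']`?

merge on 'team' (how='inner') → 7 rows:
   assists   team  fouls
0       19  Bears      0
1       17  Bears      0
2       17  Hawks      5
3        5  Bears      0
4        0  Bears      0
5        2  Hawks      5
6       12  Bears      0
group by team, count of fouls:
       fouls
team        
Bears      5
Hawks      2
sort by fouls descending:
       fouls
team        
Bears      5
Hawks      2
add column fouls_plus_4 = t['fouls'] + 4:
       fouls  fouls_plus_4
team                      
Bears      5             9
Hawks      2             6
Reading off the value at position 0, column 'fouls_plus_4', we get 9.

9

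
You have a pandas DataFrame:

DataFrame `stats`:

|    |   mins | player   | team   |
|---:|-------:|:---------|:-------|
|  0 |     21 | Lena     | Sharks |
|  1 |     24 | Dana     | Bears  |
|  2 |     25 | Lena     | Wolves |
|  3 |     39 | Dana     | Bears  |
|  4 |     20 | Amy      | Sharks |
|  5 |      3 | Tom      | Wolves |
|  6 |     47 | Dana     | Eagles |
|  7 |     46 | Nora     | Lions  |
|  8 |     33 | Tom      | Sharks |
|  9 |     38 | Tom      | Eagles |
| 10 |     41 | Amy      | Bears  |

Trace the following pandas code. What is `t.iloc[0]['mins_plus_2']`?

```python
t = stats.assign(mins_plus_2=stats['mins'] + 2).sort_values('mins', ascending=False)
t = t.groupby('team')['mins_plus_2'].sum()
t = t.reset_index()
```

add column mins_plus_2 = stats['mins'] + 2:
    mins player    team  mins_plus_2
0     21   Lena  Sharks           23
1     24   Dana   Bears           26
2     25   Lena  Wolves           27
3     39   Dana   Bears           41
4     20    Amy  Sharks           22
5      3    Tom  Wolves            5
6     47   Dana  Eagles           49
7     46   Nora   Lions           48
8     33    Tom  Sharks           35
9     38    Tom  Eagles           40
10    41    Amy   Bears           43
sort by mins descending:
    mins player    team  mins_plus_2
6     47   Dana  Eagles           49
7     46   Nora   Lions           48
10    41    Amy   Bears           43
3     39   Dana   Bears           41
9     38    Tom  Eagles           40
8     33    Tom  Sharks           35
2     25   Lena  Wolves           27
1     24   Dana   Bears           26
0     21   Lena  Sharks           23
4     20    Amy  Sharks           22
5      3    Tom  Wolves            5
group by team, sum of mins_plus_2:
team
Bears     110
Eagles     89
Lions      48
Sharks     80
Wolves     32
Name: mins_plus_2, dtype: int64
reset_index():
     team  mins_plus_2
0   Bears          110
1  Eagles           89
2   Lions           48
3  Sharks           80
4  Wolves           32
value at position 0, column 'mins_plus_2' → 110

110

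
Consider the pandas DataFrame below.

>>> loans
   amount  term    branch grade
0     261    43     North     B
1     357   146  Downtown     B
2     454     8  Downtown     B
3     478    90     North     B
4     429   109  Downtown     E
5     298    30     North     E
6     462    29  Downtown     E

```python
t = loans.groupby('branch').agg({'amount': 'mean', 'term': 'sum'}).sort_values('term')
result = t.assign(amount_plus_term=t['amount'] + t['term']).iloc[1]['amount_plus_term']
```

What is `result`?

717.5

group by branch: mean(amount), sum(term):
              amount  term
branch                    
Downtown  425.500000   292
North     345.666667   163
sort by term:
              amount  term
branch                    
North     345.666667   163
Downtown  425.500000   292
add column amount_plus_term = t['amount'] + t['term']:
              amount  term  amount_plus_term
branch                                      
North     345.666667   163        508.666667
Downtown  425.500000   292        717.500000
Reading off the value at position 1, column 'amount_plus_term', we get 717.5.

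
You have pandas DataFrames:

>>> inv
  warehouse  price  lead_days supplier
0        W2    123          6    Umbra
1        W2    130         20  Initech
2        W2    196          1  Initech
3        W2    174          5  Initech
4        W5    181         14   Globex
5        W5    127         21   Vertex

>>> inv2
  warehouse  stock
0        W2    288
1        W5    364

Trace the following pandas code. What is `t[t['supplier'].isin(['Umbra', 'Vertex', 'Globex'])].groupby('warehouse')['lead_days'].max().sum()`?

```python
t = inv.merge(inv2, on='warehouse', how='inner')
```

27

merge on 'warehouse' (how='inner') → 6 rows:
  warehouse  price  lead_days supplier  stock
0        W2    123          6    Umbra    288
1        W2    130         20  Initech    288
2        W2    196          1  Initech    288
3        W2    174          5  Initech    288
4        W5    181         14   Globex    364
5        W5    127         21   Vertex    364
filter rows where supplier in ['Umbra', 'Vertex', 'Globex']:
  warehouse  price  lead_days supplier  stock
0        W2    123          6    Umbra    288
4        W5    181         14   Globex    364
5        W5    127         21   Vertex    364
group by warehouse, max of lead_days:
warehouse
W2     6
W5    21
Name: lead_days, dtype: int64
The sum of the resulting series is 27.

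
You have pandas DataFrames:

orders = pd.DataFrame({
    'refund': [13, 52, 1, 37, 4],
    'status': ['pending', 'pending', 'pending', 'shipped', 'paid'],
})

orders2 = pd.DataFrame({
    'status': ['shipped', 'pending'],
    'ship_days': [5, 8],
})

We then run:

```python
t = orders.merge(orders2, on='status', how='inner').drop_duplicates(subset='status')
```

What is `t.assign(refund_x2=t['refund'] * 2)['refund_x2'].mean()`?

50.0

merge on 'status' (how='inner') → 4 rows:
   refund   status  ship_days
0      13  pending          8
1      52  pending          8
2       1  pending          8
3      37  shipped          5
drop duplicate status (keep=first):
   refund   status  ship_days
0      13  pending          8
3      37  shipped          5
add column refund_x2 = t['refund'] * 2:
   refund   status  ship_days  refund_x2
0      13  pending          8         26
3      37  shipped          5         74
Hence 50.0.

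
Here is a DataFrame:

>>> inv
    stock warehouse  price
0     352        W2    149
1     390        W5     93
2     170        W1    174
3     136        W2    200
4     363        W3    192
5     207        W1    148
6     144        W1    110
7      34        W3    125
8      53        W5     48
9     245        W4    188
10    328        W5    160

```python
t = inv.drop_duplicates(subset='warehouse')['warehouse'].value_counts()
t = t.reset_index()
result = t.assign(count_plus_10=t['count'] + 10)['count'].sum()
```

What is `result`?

5

drop duplicate warehouse (keep=first):
   stock warehouse  price
0    352        W2    149
1    390        W5     93
2    170        W1    174
4    363        W3    192
9    245        W4    188
value_counts of warehouse:
warehouse
W2    1
W5    1
W1    1
W3    1
W4    1
Name: count, dtype: int64
reset_index():
  warehouse  count
0        W2      1
1        W5      1
2        W1      1
3        W3      1
4        W4      1
add column count_plus_10 = t['count'] + 10:
  warehouse  count  count_plus_10
0        W2      1             11
1        W5      1             11
2        W1      1             11
3        W3      1             11
4        W4      1             11
Finally, sum of column 'count' = 5.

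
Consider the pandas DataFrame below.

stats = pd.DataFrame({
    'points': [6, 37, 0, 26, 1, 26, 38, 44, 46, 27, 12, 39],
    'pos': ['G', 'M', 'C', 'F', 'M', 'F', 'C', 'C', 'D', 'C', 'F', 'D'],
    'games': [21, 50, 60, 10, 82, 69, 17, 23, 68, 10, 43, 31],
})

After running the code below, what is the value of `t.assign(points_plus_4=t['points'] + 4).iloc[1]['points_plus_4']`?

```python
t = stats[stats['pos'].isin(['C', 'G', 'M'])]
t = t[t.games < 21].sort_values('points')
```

42

filter rows where pos in ['C', 'G', 'M']:
   points pos  games
0       6   G     21
1      37   M     50
2       0   C     60
4       1   M     82
6      38   C     17
7      44   C     23
9      27   C     10
filter rows where games < 21:
   points pos  games
6      38   C     17
9      27   C     10
sort by points:
   points pos  games
9      27   C     10
6      38   C     17
add column points_plus_4 = t['points'] + 4:
   points pos  games  points_plus_4
9      27   C     10             31
6      38   C     17             42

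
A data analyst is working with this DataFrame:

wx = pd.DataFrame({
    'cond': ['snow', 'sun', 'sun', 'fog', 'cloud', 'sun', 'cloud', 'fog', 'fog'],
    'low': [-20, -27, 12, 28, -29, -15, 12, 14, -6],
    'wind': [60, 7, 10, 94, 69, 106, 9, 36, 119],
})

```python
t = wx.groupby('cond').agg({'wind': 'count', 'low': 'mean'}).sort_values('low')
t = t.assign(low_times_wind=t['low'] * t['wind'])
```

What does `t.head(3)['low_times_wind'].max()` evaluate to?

group by cond: count(wind), mean(low):
       wind   low
cond             
cloud     2  -8.5
fog       3  12.0
snow      1 -20.0
sun       3 -10.0
sort by low:
       wind   low
cond             
snow      1 -20.0
sun       3 -10.0
cloud     2  -8.5
fog       3  12.0
add column low_times_wind = t['low'] * t['wind']:
       wind   low  low_times_wind
cond                             
snow      1 -20.0           -20.0
sun       3 -10.0           -30.0
cloud     2  -8.5           -17.0
fog       3  12.0            36.0
take first 3 rows:
       wind   low  low_times_wind
cond                             
snow      1 -20.0           -20.0
sun       3 -10.0           -30.0
cloud     2  -8.5           -17.0

-17.0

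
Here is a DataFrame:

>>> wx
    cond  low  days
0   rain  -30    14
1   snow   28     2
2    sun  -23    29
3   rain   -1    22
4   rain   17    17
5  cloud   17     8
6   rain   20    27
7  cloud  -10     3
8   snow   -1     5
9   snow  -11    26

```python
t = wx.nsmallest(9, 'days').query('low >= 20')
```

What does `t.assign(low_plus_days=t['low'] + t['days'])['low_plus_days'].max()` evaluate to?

take 9 rows with smallest days:
    cond  low  days
1   snow   28     2
7  cloud  -10     3
8   snow   -1     5
5  cloud   17     8
0   rain  -30    14
4   rain   17    17
3   rain   -1    22
9   snow  -11    26
6   rain   20    27
filter rows where low >= 20:
   cond  low  days
1  snow   28     2
6  rain   20    27
add column low_plus_days = t['low'] + t['days']:
   cond  low  days  low_plus_days
1  snow   28     2             30
6  rain   20    27             47

47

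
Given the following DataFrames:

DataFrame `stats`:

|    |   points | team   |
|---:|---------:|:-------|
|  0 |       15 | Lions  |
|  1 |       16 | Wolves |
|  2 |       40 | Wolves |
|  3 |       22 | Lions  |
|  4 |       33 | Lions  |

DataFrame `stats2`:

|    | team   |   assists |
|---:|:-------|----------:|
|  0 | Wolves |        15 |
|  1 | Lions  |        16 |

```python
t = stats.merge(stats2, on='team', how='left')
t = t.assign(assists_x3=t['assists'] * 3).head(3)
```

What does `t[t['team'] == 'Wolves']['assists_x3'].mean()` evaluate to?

merge on 'team' (how='left') → 5 rows:
   points    team  assists
0      15   Lions       16
1      16  Wolves       15
2      40  Wolves       15
3      22   Lions       16
4      33   Lions       16
add column assists_x3 = t['assists'] * 3:
   points    team  assists  assists_x3
0      15   Lions       16          48
1      16  Wolves       15          45
2      40  Wolves       15          45
3      22   Lions       16          48
4      33   Lions       16          48
take first 3 rows:
   points    team  assists  assists_x3
0      15   Lions       16          48
1      16  Wolves       15          45
2      40  Wolves       15          45
filter rows where team == 'Wolves':
   points    team  assists  assists_x3
1      16  Wolves       15          45
2      40  Wolves       15          45
Reading off the mean of column 'assists_x3', we get 45.0.

45.0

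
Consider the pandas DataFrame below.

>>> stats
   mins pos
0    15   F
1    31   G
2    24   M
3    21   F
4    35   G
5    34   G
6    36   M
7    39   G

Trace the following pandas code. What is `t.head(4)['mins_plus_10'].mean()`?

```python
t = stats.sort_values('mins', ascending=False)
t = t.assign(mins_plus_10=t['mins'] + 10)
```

sort by mins descending:
   mins pos
7    39   G
6    36   M
4    35   G
5    34   G
1    31   G
2    24   M
3    21   F
0    15   F
add column mins_plus_10 = t['mins'] + 10:
   mins pos  mins_plus_10
7    39   G            49
6    36   M            46
4    35   G            45
5    34   G            44
1    31   G            41
2    24   M            34
3    21   F            31
0    15   F            25
take first 4 rows:
   mins pos  mins_plus_10
7    39   G            49
6    36   M            46
4    35   G            45
5    34   G            44
The mean of column 'mins_plus_10' is 46.0.

46.0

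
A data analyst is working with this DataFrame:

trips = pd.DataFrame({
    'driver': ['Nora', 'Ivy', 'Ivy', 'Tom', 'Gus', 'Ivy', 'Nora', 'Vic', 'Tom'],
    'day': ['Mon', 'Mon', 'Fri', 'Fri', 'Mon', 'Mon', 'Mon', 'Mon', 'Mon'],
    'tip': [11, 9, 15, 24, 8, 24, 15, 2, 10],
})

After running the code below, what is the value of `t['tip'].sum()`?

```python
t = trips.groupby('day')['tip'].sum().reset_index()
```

group by day, sum of tip:
day
Fri    39
Mon    79
Name: tip, dtype: int64
reset_index():
   day  tip
0  Fri   39
1  Mon   79

118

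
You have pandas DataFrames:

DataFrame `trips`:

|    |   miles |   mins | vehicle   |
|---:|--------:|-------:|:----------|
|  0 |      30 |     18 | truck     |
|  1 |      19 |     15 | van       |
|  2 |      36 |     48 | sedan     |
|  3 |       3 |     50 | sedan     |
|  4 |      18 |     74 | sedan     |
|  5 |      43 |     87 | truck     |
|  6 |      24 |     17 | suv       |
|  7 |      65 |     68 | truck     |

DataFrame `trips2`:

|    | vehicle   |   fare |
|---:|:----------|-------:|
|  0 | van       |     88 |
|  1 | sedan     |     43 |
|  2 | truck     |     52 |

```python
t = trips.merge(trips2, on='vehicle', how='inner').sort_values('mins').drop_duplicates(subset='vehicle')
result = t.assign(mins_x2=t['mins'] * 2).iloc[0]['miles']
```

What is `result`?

merge on 'vehicle' (how='inner') → 7 rows:
   miles  mins vehicle  fare
0     30    18   truck    52
1     19    15     van    88
2     36    48   sedan    43
3      3    50   sedan    43
4     18    74   sedan    43
5     43    87   truck    52
6     65    68   truck    52
sort by mins:
   miles  mins vehicle  fare
1     19    15     van    88
0     30    18   truck    52
2     36    48   sedan    43
3      3    50   sedan    43
6     65    68   truck    52
4     18    74   sedan    43
5     43    87   truck    52
drop duplicate vehicle (keep=first):
   miles  mins vehicle  fare
1     19    15     van    88
0     30    18   truck    52
2     36    48   sedan    43
add column mins_x2 = t['mins'] * 2:
   miles  mins vehicle  fare  mins_x2
1     19    15     van    88       30
0     30    18   truck    52       36
2     36    48   sedan    43       96

19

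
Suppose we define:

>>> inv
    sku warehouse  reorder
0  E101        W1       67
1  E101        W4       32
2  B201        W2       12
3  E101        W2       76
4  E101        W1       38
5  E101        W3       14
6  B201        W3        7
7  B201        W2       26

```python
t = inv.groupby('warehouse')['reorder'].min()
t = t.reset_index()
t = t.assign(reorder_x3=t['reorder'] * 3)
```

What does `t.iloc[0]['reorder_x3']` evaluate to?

group by warehouse, min of reorder:
warehouse
W1    38
W2    12
W3     7
W4    32
Name: reorder, dtype: int64
reset_index():
  warehouse  reorder
0        W1       38
1        W2       12
2        W3        7
3        W4       32
add column reorder_x3 = t['reorder'] * 3:
  warehouse  reorder  reorder_x3
0        W1       38         114
1        W2       12          36
2        W3        7          21
3        W4       32          96
Taking the value at position 0, column 'reorder_x3' gives 114.

114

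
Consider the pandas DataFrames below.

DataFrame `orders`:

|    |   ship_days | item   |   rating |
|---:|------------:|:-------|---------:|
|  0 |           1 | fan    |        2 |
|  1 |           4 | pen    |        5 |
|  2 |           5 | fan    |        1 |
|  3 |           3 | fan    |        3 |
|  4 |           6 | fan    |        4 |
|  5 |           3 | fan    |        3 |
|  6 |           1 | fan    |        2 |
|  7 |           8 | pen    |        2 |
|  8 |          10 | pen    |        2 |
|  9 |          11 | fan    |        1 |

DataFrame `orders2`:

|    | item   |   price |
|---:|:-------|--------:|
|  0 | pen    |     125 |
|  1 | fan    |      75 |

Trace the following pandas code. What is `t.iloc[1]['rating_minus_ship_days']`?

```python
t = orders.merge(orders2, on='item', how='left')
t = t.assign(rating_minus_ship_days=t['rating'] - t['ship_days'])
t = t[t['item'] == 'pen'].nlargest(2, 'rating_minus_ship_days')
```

-6

merge on 'item' (how='left') → 10 rows:
   ship_days item  rating  price
0          1  fan       2     75
1          4  pen       5    125
2          5  fan       1     75
3          3  fan       3     75
4          6  fan       4     75
5          3  fan       3     75
6          1  fan       2     75
7          8  pen       2    125
8         10  pen       2    125
9         11  fan       1     75
add column rating_minus_ship_days = t['rating'] - t['ship_days']:
   ship_days item  rating  price  rating_minus_ship_days
0          1  fan       2     75                       1
1          4  pen       5    125                       1
2          5  fan       1     75                      -4
3          3  fan       3     75                       0
4          6  fan       4     75                      -2
5          3  fan       3     75                       0
6          1  fan       2     75                       1
7          8  pen       2    125                      -6
8         10  pen       2    125                      -8
9         11  fan       1     75                     -10
filter rows where item == 'pen':
   ship_days item  rating  price  rating_minus_ship_days
1          4  pen       5    125                       1
7          8  pen       2    125                      -6
8         10  pen       2    125                      -8
take 2 rows with largest rating_minus_ship_days:
   ship_days item  rating  price  rating_minus_ship_days
1          4  pen       5    125                       1
7          8  pen       2    125                      -6
Hence -6.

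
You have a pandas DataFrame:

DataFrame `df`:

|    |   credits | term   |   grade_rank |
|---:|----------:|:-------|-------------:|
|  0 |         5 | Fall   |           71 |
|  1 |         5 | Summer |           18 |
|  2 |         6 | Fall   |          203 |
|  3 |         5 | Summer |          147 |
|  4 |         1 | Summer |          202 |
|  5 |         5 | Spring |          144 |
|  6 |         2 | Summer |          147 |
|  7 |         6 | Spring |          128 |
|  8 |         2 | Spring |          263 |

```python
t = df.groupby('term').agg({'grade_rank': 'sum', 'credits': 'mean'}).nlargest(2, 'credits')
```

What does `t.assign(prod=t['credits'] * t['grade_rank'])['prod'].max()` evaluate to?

2318.33333333

group by term: sum(grade_rank), mean(credits):
        grade_rank   credits
term                        
Fall           274  5.500000
Spring         535  4.333333
Summer         514  3.250000
take 2 rows with largest credits:
        grade_rank   credits
term                        
Fall           274  5.500000
Spring         535  4.333333
add column prod = t['credits'] * t['grade_rank']:
        grade_rank   credits         prod
term                                     
Fall           274  5.500000  1507.000000
Spring         535  4.333333  2318.333333
Hence 2318.33333333.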